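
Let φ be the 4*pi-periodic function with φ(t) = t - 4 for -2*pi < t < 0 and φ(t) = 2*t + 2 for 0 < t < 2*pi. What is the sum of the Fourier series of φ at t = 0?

At t = 0 the one-sided limits are φ(0^-) = -4 and φ(0^+) = 2.
By Dirichlet's theorem the series converges to their average, [(-4) + (2)]/2 = -1.

-1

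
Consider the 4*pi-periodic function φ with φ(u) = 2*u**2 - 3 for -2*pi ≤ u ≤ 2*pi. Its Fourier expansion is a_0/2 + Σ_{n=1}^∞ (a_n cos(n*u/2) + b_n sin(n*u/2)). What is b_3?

0

b_3 = (1/(2*pi)) ∫_{-2*pi}^{2*pi} φ(u) sin(3*u/2) du.
φ is even and sin(3*u/2) is odd, so the integrand is odd over a symmetric interval and the integral vanishes.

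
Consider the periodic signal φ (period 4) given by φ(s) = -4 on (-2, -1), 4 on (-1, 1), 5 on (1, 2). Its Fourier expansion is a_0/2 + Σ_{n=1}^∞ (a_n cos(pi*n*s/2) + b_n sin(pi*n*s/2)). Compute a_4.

a_4 = 1/2 ∫_{-2}^{2} φ(s) cos(2*pi*s) ds.
Split the integral at the breakpoints.
Directly, an antiderivative of (-4) cos(2*pi*s) is -2*sin(2*pi*s)/pi; evaluating from -2 to -1: ∫_{-2}^{-1} (-4) cos(2*pi*s) ds = (0) - (0) = 0.
Directly, an antiderivative of (4) cos(2*pi*s) is 2*sin(2*pi*s)/pi; evaluating from -1 to 1: ∫_{-1}^{1} (4) cos(2*pi*s) ds = (0) - (0) = 0.
Directly, an antiderivative of (5) cos(2*pi*s) is 5*sin(2*pi*s)/(2*pi); evaluating from 1 to 2: ∫_{1}^{2} (5) cos(2*pi*s) ds = (0) - (0) = 0.
Summing the pieces and multiplying by (1/2) gives a_4 = 0.

0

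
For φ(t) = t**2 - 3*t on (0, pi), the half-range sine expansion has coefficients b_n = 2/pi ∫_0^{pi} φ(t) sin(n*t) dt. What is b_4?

3/2 - pi/2

b_4 = 2/pi ∫_0^{pi} (t**2 - 3*t) sin(4*t) dt.
Integrating by parts twice (tabular method), an antiderivative of (t**2 - 3*t) sin(4*t) is -t**2*cos(4*t)/4 + t*sin(4*t)/8 + 3*t*cos(4*t)/4 - 3*sin(4*t)/16 + cos(4*t)/32; evaluating from 0 to pi: ∫_{0}^{pi} (t**2 - 3*t) sin(4*t) dt = (-pi**2/4 + 1/32 + 3*pi/4) - (1/32) = pi*(3 - pi)/4.
Hence b_4 = (2/pi)·(pi*(3 - pi)/4) = 3/2 - pi/2.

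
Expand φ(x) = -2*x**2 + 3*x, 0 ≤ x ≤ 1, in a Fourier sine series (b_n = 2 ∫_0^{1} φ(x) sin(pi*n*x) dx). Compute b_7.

2*(8 + 49*pi**2)/(343*pi**3)

b_7 = 2 ∫_0^{1} (-2*x**2 + 3*x) sin(7*pi*x) dx.
Integrating by parts twice (tabular method), an antiderivative of (-2*x**2 + 3*x) sin(7*pi*x) is 2*x**2*cos(7*pi*x)/(7*pi) - 4*x*sin(7*pi*x)/(49*pi**2) - 3*x*cos(7*pi*x)/(7*pi) + 3*sin(7*pi*x)/(49*pi**2) - 4*cos(7*pi*x)/(343*pi**3); evaluating from 0 to 1: ∫_{0}^{1} (-2*x**2 + 3*x) sin(7*pi*x) dx = ((4 + 49*pi**2)/(343*pi**3)) - (-4/(343*pi**3)) = (8 + 49*pi**2)/(343*pi**3).
Hence b_7 = 2·((8 + 49*pi**2)/(343*pi**3)) = 2*(8 + 49*pi**2)/(343*pi**3).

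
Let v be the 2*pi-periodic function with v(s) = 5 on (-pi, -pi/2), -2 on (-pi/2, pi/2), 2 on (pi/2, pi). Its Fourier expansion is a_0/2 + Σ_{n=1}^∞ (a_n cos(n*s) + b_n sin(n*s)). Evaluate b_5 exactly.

-3/(5*pi)

b_5 = 1/pi ∫_{-pi}^{pi} v(s) sin(5*s) ds.
Split the integral at the breakpoints.
Directly, an antiderivative of (5) sin(5*s) is -cos(5*s); evaluating from -pi to -pi/2: ∫_{-pi}^{-pi/2} (5) sin(5*s) ds = (0) - (1) = -1.
Directly, an antiderivative of (-2) sin(5*s) is 2*cos(5*s)/5; evaluating from -pi/2 to pi/2: ∫_{-pi/2}^{pi/2} (-2) sin(5*s) ds = (0) - (0) = 0.
Directly, an antiderivative of (2) sin(5*s) is -2*cos(5*s)/5; evaluating from pi/2 to pi: ∫_{pi/2}^{pi} (2) sin(5*s) ds = (2/5) - (0) = 2/5.
Summing the pieces and multiplying by (1/pi) gives b_5 = -3/(5*pi).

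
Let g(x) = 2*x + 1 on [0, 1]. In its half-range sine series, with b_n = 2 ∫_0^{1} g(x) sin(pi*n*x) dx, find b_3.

8/(3*pi)

b_3 = 2 ∫_0^{1} (2*x + 1) sin(3*pi*x) dx.
Integrating by parts (boundary term plus one more integral), an antiderivative of (2*x + 1) sin(3*pi*x) is -2*x*cos(3*pi*x)/(3*pi) + 2*sin(3*pi*x)/(9*pi**2) - cos(3*pi*x)/(3*pi); evaluating from 0 to 1: ∫_{0}^{1} (2*x + 1) sin(3*pi*x) dx = (1/pi) - (-1/(3*pi)) = 4/(3*pi).
Hence b_3 = 2·(4/(3*pi)) = 8/(3*pi).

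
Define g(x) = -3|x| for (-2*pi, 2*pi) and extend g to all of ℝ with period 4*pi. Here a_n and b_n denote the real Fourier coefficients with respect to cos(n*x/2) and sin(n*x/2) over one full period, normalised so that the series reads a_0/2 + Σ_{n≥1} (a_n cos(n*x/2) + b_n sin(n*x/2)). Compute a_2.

a_2 = (1/(2*pi)) ∫_{-2*pi}^{2*pi} g(x) cos(x) dx.
g is even and cos(x) is even, so the integrand is even and a_2 = 1/pi ∫_0^{2*pi} g(x) cos(x) dx.
Integrating by parts (boundary term plus one more integral), an antiderivative of (-3*x) cos(x) is -3*x*sin(x) - 3*cos(x); evaluating from 0 to 2*pi: ∫_{0}^{2*pi} (-3*x) cos(x) dx = (-3) - (-3) = 0.
Hence a_2 = (1/pi)·(0) = 0.

0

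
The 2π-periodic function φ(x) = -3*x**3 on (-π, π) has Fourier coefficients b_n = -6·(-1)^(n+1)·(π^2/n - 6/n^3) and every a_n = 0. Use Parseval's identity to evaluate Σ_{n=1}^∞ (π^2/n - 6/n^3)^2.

pi**6/14

Parseval: Σ b_n^2 = (1/π) ∫_{-π}^{π} φ(x)^2 dx = 18*pi**6/7.
b_n^2 = 36·(π^2/n - 6/n^3)^2, so the sum equals (18*pi**6/7)/36 = pi**6/14.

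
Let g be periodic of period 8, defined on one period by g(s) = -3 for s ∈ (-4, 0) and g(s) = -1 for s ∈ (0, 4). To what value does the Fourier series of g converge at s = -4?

-2

s = -4 differs from s = 4 by -1 full period(s), and the series is 8-periodic.
At s = 4 the one-sided limits are g(4^-) = -1 and g(4^+) = -3.
By Dirichlet's theorem the series converges to their average, [(-1) + (-3)]/2 = -2.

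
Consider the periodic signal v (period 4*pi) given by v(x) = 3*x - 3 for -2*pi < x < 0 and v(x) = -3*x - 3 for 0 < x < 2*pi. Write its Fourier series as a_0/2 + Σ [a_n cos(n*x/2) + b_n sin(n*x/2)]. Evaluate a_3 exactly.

8/(3*pi)

a_3 = (1/(2*pi)) ∫_{-2*pi}^{2*pi} v(x) cos(3*x/2) dx.
v is even and cos(3*x/2) is even, so the integrand is even and a_3 = 1/pi ∫_0^{2*pi} v(x) cos(3*x/2) dx.
Integrating by parts (boundary term plus one more integral), an antiderivative of (-3*x - 3) cos(3*x/2) is -2*x*sin(3*x/2) - 2*sin(3*x/2) - 4*cos(3*x/2)/3; evaluating from 0 to 2*pi: ∫_{0}^{2*pi} (-3*x - 3) cos(3*x/2) dx = (4/3) - (-4/3) = 8/3.
Hence a_3 = (1/pi)·(8/3) = 8/(3*pi).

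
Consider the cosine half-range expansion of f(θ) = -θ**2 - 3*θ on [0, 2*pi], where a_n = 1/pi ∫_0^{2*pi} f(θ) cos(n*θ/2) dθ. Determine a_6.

a_6 = 1/pi ∫_0^{2*pi} (-θ**2 - 3*θ) cos(3*θ) dθ.
Integrating by parts twice (tabular method), an antiderivative of (-θ**2 - 3*θ) cos(3*θ) is -θ**2*sin(3*θ)/3 - θ*sin(3*θ) - 2*θ*cos(3*θ)/9 + 2*sin(3*θ)/27 - cos(3*θ)/3; evaluating from 0 to 2*pi: ∫_{0}^{2*pi} (-θ**2 - 3*θ) cos(3*θ) dθ = (-4*pi/9 - 1/3) - (-1/3) = -4*pi/9.
Hence a_6 = (1/pi)·(-4*pi/9) = -4/9.

-4/9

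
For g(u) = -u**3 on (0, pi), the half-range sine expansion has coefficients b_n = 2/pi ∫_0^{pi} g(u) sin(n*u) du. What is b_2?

b_2 = 2/pi ∫_0^{pi} (-u**3) sin(2*u) du.
Integrating by parts three times (tabular method), an antiderivative of (-u**3) sin(2*u) is u**3*cos(2*u)/2 - 3*u**2*sin(2*u)/4 - 3*u*cos(2*u)/4 + 3*sin(2*u)/8; evaluating from 0 to pi: ∫_{0}^{pi} (-u**3) sin(2*u) du = (pi*(-3 + 2*pi**2)/4) - (0) = pi*(-3 + 2*pi**2)/4.
Hence b_2 = (2/pi)·(pi*(-3 + 2*pi**2)/4) = -3/2 + pi**2.

-3/2 + pi**2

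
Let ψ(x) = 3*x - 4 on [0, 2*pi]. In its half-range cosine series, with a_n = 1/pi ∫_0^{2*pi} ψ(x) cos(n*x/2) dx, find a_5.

a_5 = 1/pi ∫_0^{2*pi} (3*x - 4) cos(5*x/2) dx.
Integrating by parts (boundary term plus one more integral), an antiderivative of (3*x - 4) cos(5*x/2) is 6*x*sin(5*x/2)/5 - 8*sin(5*x/2)/5 + 12*cos(5*x/2)/25; evaluating from 0 to 2*pi: ∫_{0}^{2*pi} (3*x - 4) cos(5*x/2) dx = (-12/25) - (12/25) = -24/25.
Hence a_5 = (1/pi)·(-24/25) = -24/(25*pi).

-24/(25*pi)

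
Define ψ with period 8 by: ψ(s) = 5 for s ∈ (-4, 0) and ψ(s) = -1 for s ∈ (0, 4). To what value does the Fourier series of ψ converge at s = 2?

-1

ψ is continuous at s = 2 with value -1, so the series converges to -1 there.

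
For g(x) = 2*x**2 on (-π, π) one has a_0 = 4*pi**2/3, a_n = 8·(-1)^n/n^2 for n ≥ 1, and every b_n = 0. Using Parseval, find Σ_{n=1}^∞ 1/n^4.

Parseval: a_0^2/2 + Σ a_n^2 = (1/π) ∫_{-π}^{π} g(x)^2 dx = 8*pi**4/5.
Subtract a_0^2/2 = 8*pi**4/9: Σ a_n^2 = 32*pi**4/45.
Since a_n^2 = 64/n^4, Σ 1/n^4 = pi**4/90.

pi**4/90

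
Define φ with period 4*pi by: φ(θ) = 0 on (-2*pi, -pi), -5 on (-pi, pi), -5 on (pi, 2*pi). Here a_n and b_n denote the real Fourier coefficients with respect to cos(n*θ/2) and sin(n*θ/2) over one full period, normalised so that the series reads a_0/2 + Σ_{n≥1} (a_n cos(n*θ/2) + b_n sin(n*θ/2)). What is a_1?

-5/pi

a_1 = (1/(2*pi)) ∫_{-2*pi}^{2*pi} φ(θ) cos(θ/2) dθ.
Split the integral at the breakpoints.
∫_{-2*pi}^{-pi} (0) cos(θ/2) dθ = 0.
Directly, an antiderivative of (-5) cos(θ/2) is -10*sin(θ/2); evaluating from -pi to pi: ∫_{-pi}^{pi} (-5) cos(θ/2) dθ = (-10) - (10) = -20.
Directly, an antiderivative of (-5) cos(θ/2) is -10*sin(θ/2); evaluating from pi to 2*pi: ∫_{pi}^{2*pi} (-5) cos(θ/2) dθ = (0) - (-10) = 10.
Summing the pieces and multiplying by (1/(2*pi)) gives a_1 = -5/pi.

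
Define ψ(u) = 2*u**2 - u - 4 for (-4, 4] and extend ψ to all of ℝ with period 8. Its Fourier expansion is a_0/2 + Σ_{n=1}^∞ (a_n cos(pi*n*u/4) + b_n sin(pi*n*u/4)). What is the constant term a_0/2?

a_0 = 1/4 ∫_{-4}^{4} ψ(u) du = 1/4 · (160/3) = 40/3.
So the constant term a_0/2 = 20/3.

20/3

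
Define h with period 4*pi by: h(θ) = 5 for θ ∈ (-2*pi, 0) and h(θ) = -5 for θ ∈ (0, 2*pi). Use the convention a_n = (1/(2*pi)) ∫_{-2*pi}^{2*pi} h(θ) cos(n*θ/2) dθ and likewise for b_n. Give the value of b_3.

-20/(3*pi)

b_3 = (1/(2*pi)) ∫_{-2*pi}^{2*pi} h(θ) sin(3*θ/2) dθ.
h is odd and sin(3*θ/2) is odd, so the integrand is even and b_3 = 1/pi ∫_0^{2*pi} h(θ) sin(3*θ/2) dθ.
Directly, an antiderivative of (-5) sin(3*θ/2) is 10*cos(3*θ/2)/3; evaluating from 0 to 2*pi: ∫_{0}^{2*pi} (-5) sin(3*θ/2) dθ = (-10/3) - (10/3) = -20/3.
Hence b_3 = (1/pi)·(-20/3) = -20/(3*pi).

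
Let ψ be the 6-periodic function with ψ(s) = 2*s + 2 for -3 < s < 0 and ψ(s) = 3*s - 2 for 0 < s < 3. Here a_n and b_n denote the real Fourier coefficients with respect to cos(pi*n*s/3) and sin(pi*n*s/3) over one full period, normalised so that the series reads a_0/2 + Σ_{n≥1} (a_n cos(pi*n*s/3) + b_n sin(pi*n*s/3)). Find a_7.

-6/(49*pi**2)

a_7 = 1/3 ∫_{-3}^{3} ψ(s) cos(7*pi*s/3) ds.
Split the integral at the breakpoints.
Integrating by parts (boundary term plus one more integral), an antiderivative of (2*s + 2) cos(7*pi*s/3) is 6*s*sin(7*pi*s/3)/(7*pi) + 6*sin(7*pi*s/3)/(7*pi) + 18*cos(7*pi*s/3)/(49*pi**2); evaluating from -3 to 0: ∫_{-3}^{0} (2*s + 2) cos(7*pi*s/3) ds = (18/(49*pi**2)) - (-18/(49*pi**2)) = 36/(49*pi**2).
Integrating by parts (boundary term plus one more integral), an antiderivative of (3*s - 2) cos(7*pi*s/3) is 9*s*sin(7*pi*s/3)/(7*pi) - 6*sin(7*pi*s/3)/(7*pi) + 27*cos(7*pi*s/3)/(49*pi**2); evaluating from 0 to 3: ∫_{0}^{3} (3*s - 2) cos(7*pi*s/3) ds = (-27/(49*pi**2)) - (27/(49*pi**2)) = -54/(49*pi**2).
Summing the pieces and multiplying by (1/3) gives a_7 = -6/(49*pi**2).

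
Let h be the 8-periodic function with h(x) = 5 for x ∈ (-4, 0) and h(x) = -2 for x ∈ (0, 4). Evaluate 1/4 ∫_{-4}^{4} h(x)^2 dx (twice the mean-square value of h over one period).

1/4 ∫_{-4}^{4} h(x)^2 dx = 1/4 · (116) = 29.

29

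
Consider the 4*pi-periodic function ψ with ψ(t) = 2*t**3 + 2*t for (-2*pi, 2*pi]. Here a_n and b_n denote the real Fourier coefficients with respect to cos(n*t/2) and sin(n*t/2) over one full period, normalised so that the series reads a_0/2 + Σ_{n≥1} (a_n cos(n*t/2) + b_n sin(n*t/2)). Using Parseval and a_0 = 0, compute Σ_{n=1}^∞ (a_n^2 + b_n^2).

32*pi**2*(35 + 168*pi**2 + 240*pi**4)/105

Parseval: a_0^2/2 + Σ_{n≥1} (a_n^2+b_n^2) = (1/(2*pi)) ∫_{-2*pi}^{2*pi} ψ(t)^2 dt = 32*pi**2*(35 + 168*pi**2 + 240*pi**4)/105.
Subtract a_0^2/2 = 0: Σ (a_n^2+b_n^2) = 32*pi**2*(35 + 168*pi**2 + 240*pi**4)/105.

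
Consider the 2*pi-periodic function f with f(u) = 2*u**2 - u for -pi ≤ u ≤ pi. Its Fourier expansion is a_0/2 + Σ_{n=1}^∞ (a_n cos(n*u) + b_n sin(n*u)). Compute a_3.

a_3 = 1/pi ∫_{-pi}^{pi} f(u) cos(3*u) du.
Integrating by parts twice (tabular method), an antiderivative of (2*u**2 - u) cos(3*u) is 2*u**2*sin(3*u)/3 - u*sin(3*u)/3 + 4*u*cos(3*u)/9 - 4*sin(3*u)/27 - cos(3*u)/9; evaluating from -pi to pi: ∫_{-pi}^{pi} (2*u**2 - u) cos(3*u) du = (1/9 - 4*pi/9) - (1/9 + 4*pi/9) = -8*pi/9.
Hence a_3 = (1/pi)·(-8*pi/9) = -8/9.

-8/9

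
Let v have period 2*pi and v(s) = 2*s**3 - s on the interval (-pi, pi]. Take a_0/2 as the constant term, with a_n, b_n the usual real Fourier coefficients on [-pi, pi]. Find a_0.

0

a_0 = 1/pi ∫_{-pi}^{pi} v(s) ds = 1/pi · (0) = 0.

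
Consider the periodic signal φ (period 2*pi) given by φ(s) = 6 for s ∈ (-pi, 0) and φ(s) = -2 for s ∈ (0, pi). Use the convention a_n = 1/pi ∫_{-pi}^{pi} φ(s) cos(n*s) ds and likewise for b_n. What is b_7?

b_7 = 1/pi ∫_{-pi}^{pi} φ(s) sin(7*s) ds.
Split the integral at the breakpoints.
Directly, an antiderivative of (6) sin(7*s) is -6*cos(7*s)/7; evaluating from -pi to 0: ∫_{-pi}^{0} (6) sin(7*s) ds = (-6/7) - (6/7) = -12/7.
Directly, an antiderivative of (-2) sin(7*s) is 2*cos(7*s)/7; evaluating from 0 to pi: ∫_{0}^{pi} (-2) sin(7*s) ds = (-2/7) - (2/7) = -4/7.
Summing the pieces and multiplying by (1/pi) gives b_7 = -16/(7*pi).

-16/(7*pi)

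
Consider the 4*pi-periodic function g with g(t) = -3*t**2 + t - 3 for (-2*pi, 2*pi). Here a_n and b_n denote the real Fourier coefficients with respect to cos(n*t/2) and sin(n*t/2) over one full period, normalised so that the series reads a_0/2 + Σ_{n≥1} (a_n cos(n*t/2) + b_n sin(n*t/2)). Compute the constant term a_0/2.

-4*pi**2 - 3

a_0 = (1/(2*pi)) ∫_{-2*pi}^{2*pi} g(t) dt = (1/(2*pi)) · (-16*pi**3 - 12*pi) = -8*pi**2 - 6.
So the constant term a_0/2 = -4*pi**2 - 3.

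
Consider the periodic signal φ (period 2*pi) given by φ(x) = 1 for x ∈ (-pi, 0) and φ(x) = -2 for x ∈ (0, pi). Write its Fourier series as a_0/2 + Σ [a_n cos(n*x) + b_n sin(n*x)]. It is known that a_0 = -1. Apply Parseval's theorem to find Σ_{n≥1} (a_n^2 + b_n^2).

Parseval: a_0^2/2 + Σ_{n≥1} (a_n^2+b_n^2) = 1/pi ∫_{-pi}^{pi} φ(x)^2 dx = 5.
Subtract a_0^2/2 = 1/2: Σ (a_n^2+b_n^2) = 9/2.

9/2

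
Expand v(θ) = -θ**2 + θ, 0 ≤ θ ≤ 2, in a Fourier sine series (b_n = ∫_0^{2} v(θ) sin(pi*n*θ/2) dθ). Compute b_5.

4*(8 - 25*pi**2)/(125*pi**3)

b_5 = ∫_0^{2} (-θ**2 + θ) sin(5*pi*θ/2) dθ.
Integrating by parts twice (tabular method), an antiderivative of (-θ**2 + θ) sin(5*pi*θ/2) is 2*θ**2*cos(5*pi*θ/2)/(5*pi) - 8*θ*sin(5*pi*θ/2)/(25*pi**2) - 2*θ*cos(5*pi*θ/2)/(5*pi) + 4*sin(5*pi*θ/2)/(25*pi**2) - 16*cos(5*pi*θ/2)/(125*pi**3); evaluating from 0 to 2: ∫_{0}^{2} (-θ**2 + θ) sin(5*pi*θ/2) dθ = (4*(4 - 25*pi**2)/(125*pi**3)) - (-16/(125*pi**3)) = 4*(8 - 25*pi**2)/(125*pi**3).
Hence b_5 = 4*(8 - 25*pi**2)/(125*pi**3).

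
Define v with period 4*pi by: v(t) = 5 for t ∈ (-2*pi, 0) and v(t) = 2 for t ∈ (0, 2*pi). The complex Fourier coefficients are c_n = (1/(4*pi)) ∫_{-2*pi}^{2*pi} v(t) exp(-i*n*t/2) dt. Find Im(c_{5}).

3/(5*pi)

Since v is real-valued, Im(c_{5}) = -(1/(4*pi)) ∫_{-2*pi}^{2*pi} v(t) sin(5*t/2) dt = -b_{5}/2.
Split the integral at the breakpoints.
Directly, an antiderivative of (5) sin(5*t/2) is -2*cos(5*t/2); evaluating from -2*pi to 0: ∫_{-2*pi}^{0} (5) sin(5*t/2) dt = (-2) - (2) = -4.
Directly, an antiderivative of (2) sin(5*t/2) is -4*cos(5*t/2)/5; evaluating from 0 to 2*pi: ∫_{0}^{2*pi} (2) sin(5*t/2) dt = (4/5) - (-4/5) = 8/5.
So ∫_{-2*pi}^{2*pi} v(t) sin(5*t/2) dt = -12/5.
Hence Im(c_{5}) = (-1/(4*pi))·(-12/5) = 3/(5*pi).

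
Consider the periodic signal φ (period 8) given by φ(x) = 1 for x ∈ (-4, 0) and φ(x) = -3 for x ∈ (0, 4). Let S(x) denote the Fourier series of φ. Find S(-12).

-1

x = -12 differs from x = 4 by -2 full period(s), and the series is 8-periodic.
At x = 4 the one-sided limits are φ(4^-) = -3 and φ(4^+) = 1.
By Dirichlet's theorem the series converges to their average, [(-3) + (1)]/2 = -1.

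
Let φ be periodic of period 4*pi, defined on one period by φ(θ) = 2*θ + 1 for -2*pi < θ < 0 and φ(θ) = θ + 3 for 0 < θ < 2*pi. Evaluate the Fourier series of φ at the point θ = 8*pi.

θ = 8*pi differs from θ = 0 by 2 full period(s), and the series is 4*pi-periodic.
At θ = 0 the one-sided limits are φ(0^-) = 1 and φ(0^+) = 3.
By Dirichlet's theorem the series converges to their average, [(1) + (3)]/2 = 2.

2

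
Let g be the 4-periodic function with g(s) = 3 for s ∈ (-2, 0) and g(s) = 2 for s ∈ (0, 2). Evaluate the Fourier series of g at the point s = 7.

s = 7 differs from s = -1 by 2 full period(s), and the series is 4-periodic.
g is continuous at s = -1 with value 3, so the series converges to 3 there.

3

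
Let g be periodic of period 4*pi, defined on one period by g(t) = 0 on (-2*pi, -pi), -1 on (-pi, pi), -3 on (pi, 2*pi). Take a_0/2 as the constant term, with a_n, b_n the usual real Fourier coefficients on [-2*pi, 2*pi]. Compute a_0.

a_0 = (1/(2*pi)) ∫_{-2*pi}^{2*pi} g(t) dt = (1/(2*pi)) · (-5*pi) = -5/2.

-5/2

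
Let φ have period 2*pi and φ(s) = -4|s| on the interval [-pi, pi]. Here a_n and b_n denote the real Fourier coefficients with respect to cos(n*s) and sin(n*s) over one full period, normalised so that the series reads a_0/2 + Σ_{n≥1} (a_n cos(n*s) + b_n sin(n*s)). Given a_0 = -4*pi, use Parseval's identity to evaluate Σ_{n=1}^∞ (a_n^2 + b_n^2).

Parseval: a_0^2/2 + Σ_{n≥1} (a_n^2+b_n^2) = 1/pi ∫_{-pi}^{pi} φ(s)^2 ds = 32*pi**2/3.
Subtract a_0^2/2 = 8*pi**2: Σ (a_n^2+b_n^2) = 8*pi**2/3.

8*pi**2/3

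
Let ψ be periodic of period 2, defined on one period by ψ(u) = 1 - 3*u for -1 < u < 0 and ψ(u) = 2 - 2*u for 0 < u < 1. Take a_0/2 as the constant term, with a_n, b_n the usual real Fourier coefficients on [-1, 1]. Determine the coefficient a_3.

-2/(9*pi**2)

a_3 = ∫_{-1}^{1} ψ(u) cos(3*pi*u) du.
Split the integral at the breakpoints.
Integrating by parts (boundary term plus one more integral), an antiderivative of (1 - 3*u) cos(3*pi*u) is -u*sin(3*pi*u)/pi + sin(3*pi*u)/(3*pi) - cos(3*pi*u)/(3*pi**2); evaluating from -1 to 0: ∫_{-1}^{0} (1 - 3*u) cos(3*pi*u) du = (-1/(3*pi**2)) - (1/(3*pi**2)) = -2/(3*pi**2).
Integrating by parts (boundary term plus one more integral), an antiderivative of (2 - 2*u) cos(3*pi*u) is -2*u*sin(3*pi*u)/(3*pi) + 2*sin(3*pi*u)/(3*pi) - 2*cos(3*pi*u)/(9*pi**2); evaluating from 0 to 1: ∫_{0}^{1} (2 - 2*u) cos(3*pi*u) du = (2/(9*pi**2)) - (-2/(9*pi**2)) = 4/(9*pi**2).
Summing the pieces gives a_3 = -2/(9*pi**2).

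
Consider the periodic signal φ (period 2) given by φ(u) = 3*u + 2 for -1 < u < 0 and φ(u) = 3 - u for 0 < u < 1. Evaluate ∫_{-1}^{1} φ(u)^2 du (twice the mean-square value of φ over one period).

∫_{-1}^{1} φ(u)^2 du = 22/3.

22/3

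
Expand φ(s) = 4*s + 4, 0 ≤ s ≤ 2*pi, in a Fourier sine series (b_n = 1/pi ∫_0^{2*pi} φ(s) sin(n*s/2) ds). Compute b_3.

b_3 = 1/pi ∫_0^{2*pi} (4*s + 4) sin(3*s/2) ds.
Integrating by parts (boundary term plus one more integral), an antiderivative of (4*s + 4) sin(3*s/2) is -8*s*cos(3*s/2)/3 + 16*sin(3*s/2)/9 - 8*cos(3*s/2)/3; evaluating from 0 to 2*pi: ∫_{0}^{2*pi} (4*s + 4) sin(3*s/2) ds = (8/3 + 16*pi/3) - (-8/3) = 16/3 + 16*pi/3.
Hence b_3 = (1/pi)·(16/3 + 16*pi/3) = 16*(1 + pi)/(3*pi).

16*(1 + pi)/(3*pi)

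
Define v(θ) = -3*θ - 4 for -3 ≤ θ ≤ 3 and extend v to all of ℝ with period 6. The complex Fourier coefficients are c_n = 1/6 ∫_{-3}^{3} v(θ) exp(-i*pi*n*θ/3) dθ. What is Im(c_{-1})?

Since v is real-valued, Im(c_{-1}) = -1/6 ∫_{-3}^{3} v(θ) sin(-pi*θ/3) dθ = b_{1}/2.
Integrating by parts (boundary term plus one more integral), an antiderivative of (-3*θ - 4) sin(-pi*θ/3) is -9*θ*cos(pi*θ/3)/pi + 27*sin(pi*θ/3)/pi**2 - 12*cos(pi*θ/3)/pi; evaluating from -3 to 3: ∫_{-3}^{3} (-3*θ - 4) sin(-pi*θ/3) dθ = (39/pi) - (-15/pi) = 54/pi.
Hence Im(c_{-1}) = (-1/6)·(54/pi) = -9/pi.

-9/pi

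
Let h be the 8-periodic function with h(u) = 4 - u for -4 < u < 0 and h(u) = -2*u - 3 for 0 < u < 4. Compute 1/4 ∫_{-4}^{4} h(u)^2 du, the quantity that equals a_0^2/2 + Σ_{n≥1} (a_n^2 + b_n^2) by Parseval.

1/4 ∫_{-4}^{4} h(u)^2 du = 1/4 · (1100/3) = 275/3.

275/3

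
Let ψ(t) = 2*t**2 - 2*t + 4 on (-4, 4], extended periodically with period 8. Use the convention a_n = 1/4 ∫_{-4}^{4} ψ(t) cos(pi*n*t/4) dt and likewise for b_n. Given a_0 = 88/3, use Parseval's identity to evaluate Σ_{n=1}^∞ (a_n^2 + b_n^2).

Parseval: a_0^2/2 + Σ_{n≥1} (a_n^2+b_n^2) = 1/4 ∫_{-4}^{4} ψ(t)^2 dt = 9824/15.
Subtract a_0^2/2 = 3872/9: Σ (a_n^2+b_n^2) = 10112/45.

10112/45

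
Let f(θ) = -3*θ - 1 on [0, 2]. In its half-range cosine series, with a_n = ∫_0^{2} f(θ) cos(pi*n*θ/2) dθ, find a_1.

a_1 = ∫_0^{2} (-3*θ - 1) cos(pi*θ/2) dθ.
Integrating by parts (boundary term plus one more integral), an antiderivative of (-3*θ - 1) cos(pi*θ/2) is -6*θ*sin(pi*θ/2)/pi - 2*sin(pi*θ/2)/pi - 12*cos(pi*θ/2)/pi**2; evaluating from 0 to 2: ∫_{0}^{2} (-3*θ - 1) cos(pi*θ/2) dθ = (12/pi**2) - (-12/pi**2) = 24/pi**2.
Hence a_1 = 24/pi**2.

24/pi**2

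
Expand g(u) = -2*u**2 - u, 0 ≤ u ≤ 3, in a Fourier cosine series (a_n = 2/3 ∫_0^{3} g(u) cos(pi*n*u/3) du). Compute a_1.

84/pi**2

a_1 = 2/3 ∫_0^{3} (-2*u**2 - u) cos(pi*u/3) du.
Integrating by parts twice (tabular method), an antiderivative of (-2*u**2 - u) cos(pi*u/3) is -6*u**2*sin(pi*u/3)/pi - 3*u*sin(pi*u/3)/pi - 36*u*cos(pi*u/3)/pi**2 + 108*sin(pi*u/3)/pi**3 - 9*cos(pi*u/3)/pi**2; evaluating from 0 to 3: ∫_{0}^{3} (-2*u**2 - u) cos(pi*u/3) du = (117/pi**2) - (-9/pi**2) = 126/pi**2.
Hence a_1 = (2/3)·(126/pi**2) = 84/pi**2.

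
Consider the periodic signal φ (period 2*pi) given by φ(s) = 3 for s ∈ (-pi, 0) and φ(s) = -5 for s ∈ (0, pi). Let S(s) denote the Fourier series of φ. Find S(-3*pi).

-1

s = -3*pi differs from s = pi by -2 full period(s), and the series is 2*pi-periodic.
At s = pi the one-sided limits are φ(pi^-) = -5 and φ(pi^+) = 3.
By Dirichlet's theorem the series converges to their average, [(-5) + (3)]/2 = -1.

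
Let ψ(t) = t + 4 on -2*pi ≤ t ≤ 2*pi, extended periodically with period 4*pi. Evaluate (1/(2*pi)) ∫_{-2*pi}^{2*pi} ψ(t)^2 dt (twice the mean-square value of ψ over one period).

8*pi**2/3 + 32

(1/(2*pi)) ∫_{-2*pi}^{2*pi} ψ(t)^2 dt = (1/(2*pi)) · (16*pi*(pi**2 + 12)/3) = 8*pi**2/3 + 32.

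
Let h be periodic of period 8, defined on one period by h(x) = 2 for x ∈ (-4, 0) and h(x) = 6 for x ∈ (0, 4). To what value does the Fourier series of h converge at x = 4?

At x = 4 the one-sided limits are h(4^-) = 6 and h(4^+) = 2.
By Dirichlet's theorem the series converges to their average, [(6) + (2)]/2 = 4.

4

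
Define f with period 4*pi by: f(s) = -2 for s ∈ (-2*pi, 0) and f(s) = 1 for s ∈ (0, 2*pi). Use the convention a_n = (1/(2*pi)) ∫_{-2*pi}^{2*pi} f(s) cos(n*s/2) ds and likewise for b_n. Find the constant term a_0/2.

a_0 = (1/(2*pi)) ∫_{-2*pi}^{2*pi} f(s) ds = (1/(2*pi)) · (-2*pi) = -1.
So the constant term a_0/2 = -1/2.

-1/2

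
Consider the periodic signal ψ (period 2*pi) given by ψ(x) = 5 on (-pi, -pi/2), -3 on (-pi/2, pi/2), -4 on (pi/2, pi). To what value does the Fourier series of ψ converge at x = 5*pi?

x = 5*pi differs from x = pi by 2 full period(s), and the series is 2*pi-periodic.
At x = pi the one-sided limits are ψ(pi^-) = -4 and ψ(pi^+) = 5.
By Dirichlet's theorem the series converges to their average, [(-4) + (5)]/2 = 1/2.

1/2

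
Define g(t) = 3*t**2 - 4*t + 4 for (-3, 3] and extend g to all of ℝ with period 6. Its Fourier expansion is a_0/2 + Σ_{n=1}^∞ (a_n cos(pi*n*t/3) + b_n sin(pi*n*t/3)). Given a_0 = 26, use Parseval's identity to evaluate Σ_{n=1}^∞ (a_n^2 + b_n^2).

1128/5

Parseval: a_0^2/2 + Σ_{n≥1} (a_n^2+b_n^2) = 1/3 ∫_{-3}^{3} g(t)^2 dt = 2818/5.
Subtract a_0^2/2 = 338: Σ (a_n^2+b_n^2) = 1128/5.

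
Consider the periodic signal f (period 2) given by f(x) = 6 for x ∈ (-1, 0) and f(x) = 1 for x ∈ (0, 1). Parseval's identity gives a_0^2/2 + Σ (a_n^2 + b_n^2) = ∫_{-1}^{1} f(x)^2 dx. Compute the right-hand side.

37

∫_{-1}^{1} f(x)^2 dx = 37.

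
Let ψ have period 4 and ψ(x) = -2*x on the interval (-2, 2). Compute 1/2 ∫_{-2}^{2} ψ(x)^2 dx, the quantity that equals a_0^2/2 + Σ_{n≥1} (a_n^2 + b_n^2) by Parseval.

32/3

1/2 ∫_{-2}^{2} ψ(x)^2 dx = 1/2 · (64/3) = 32/3.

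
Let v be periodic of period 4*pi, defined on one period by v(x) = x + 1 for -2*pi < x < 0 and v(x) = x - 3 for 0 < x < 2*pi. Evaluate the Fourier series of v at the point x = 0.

At x = 0 the one-sided limits are v(0^-) = 1 and v(0^+) = -3.
By Dirichlet's theorem the series converges to their average, [(1) + (-3)]/2 = -1.

-1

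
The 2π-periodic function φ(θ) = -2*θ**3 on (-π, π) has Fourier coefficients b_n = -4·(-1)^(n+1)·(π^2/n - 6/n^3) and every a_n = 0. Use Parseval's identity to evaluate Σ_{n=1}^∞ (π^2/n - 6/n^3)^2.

pi**6/14

Parseval: Σ b_n^2 = (1/π) ∫_{-π}^{π} φ(θ)^2 dθ = 8*pi**6/7.
b_n^2 = 16·(π^2/n - 6/n^3)^2, so the sum equals (8*pi**6/7)/16 = pi**6/14.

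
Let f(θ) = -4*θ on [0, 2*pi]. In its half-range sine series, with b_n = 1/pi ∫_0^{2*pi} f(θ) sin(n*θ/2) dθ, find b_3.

-16/3

b_3 = 1/pi ∫_0^{2*pi} (-4*θ) sin(3*θ/2) dθ.
Integrating by parts (boundary term plus one more integral), an antiderivative of (-4*θ) sin(3*θ/2) is 8*θ*cos(3*θ/2)/3 - 16*sin(3*θ/2)/9; evaluating from 0 to 2*pi: ∫_{0}^{2*pi} (-4*θ) sin(3*θ/2) dθ = (-16*pi/3) - (0) = -16*pi/3.
Hence b_3 = (1/pi)·(-16*pi/3) = -16/3.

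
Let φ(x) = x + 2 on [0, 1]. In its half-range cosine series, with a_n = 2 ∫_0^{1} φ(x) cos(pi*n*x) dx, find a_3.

-4/(9*pi**2)

a_3 = 2 ∫_0^{1} (x + 2) cos(3*pi*x) dx.
Integrating by parts (boundary term plus one more integral), an antiderivative of (x + 2) cos(3*pi*x) is x*sin(3*pi*x)/(3*pi) + 2*sin(3*pi*x)/(3*pi) + cos(3*pi*x)/(9*pi**2); evaluating from 0 to 1: ∫_{0}^{1} (x + 2) cos(3*pi*x) dx = (-1/(9*pi**2)) - (1/(9*pi**2)) = -2/(9*pi**2).
Hence a_3 = 2·(-2/(9*pi**2)) = -4/(9*pi**2).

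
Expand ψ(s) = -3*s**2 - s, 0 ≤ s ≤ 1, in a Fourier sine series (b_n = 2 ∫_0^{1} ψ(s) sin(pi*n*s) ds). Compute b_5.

8*(3 - 25*pi**2)/(125*pi**3)

b_5 = 2 ∫_0^{1} (-3*s**2 - s) sin(5*pi*s) ds.
Integrating by parts twice (tabular method), an antiderivative of (-3*s**2 - s) sin(5*pi*s) is 3*s**2*cos(5*pi*s)/(5*pi) - 6*s*sin(5*pi*s)/(25*pi**2) + s*cos(5*pi*s)/(5*pi) - sin(5*pi*s)/(25*pi**2) - 6*cos(5*pi*s)/(125*pi**3); evaluating from 0 to 1: ∫_{0}^{1} (-3*s**2 - s) sin(5*pi*s) ds = (2*(3 - 50*pi**2)/(125*pi**3)) - (-6/(125*pi**3)) = 4*(3 - 25*pi**2)/(125*pi**3).
Hence b_5 = 2·(4*(3 - 25*pi**2)/(125*pi**3)) = 8*(3 - 25*pi**2)/(125*pi**3).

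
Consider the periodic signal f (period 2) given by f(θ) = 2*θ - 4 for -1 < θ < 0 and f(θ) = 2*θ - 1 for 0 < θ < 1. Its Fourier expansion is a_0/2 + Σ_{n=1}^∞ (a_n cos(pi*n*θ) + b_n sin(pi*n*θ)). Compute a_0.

-5

a_0 = ∫_{-1}^{1} f(θ) dθ = -5.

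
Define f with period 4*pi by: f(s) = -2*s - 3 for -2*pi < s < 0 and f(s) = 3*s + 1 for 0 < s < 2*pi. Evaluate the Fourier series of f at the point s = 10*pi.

-1 + 5*pi

s = 10*pi differs from s = 2*pi by 2 full period(s), and the series is 4*pi-periodic.
At s = 2*pi the one-sided limits are f(2*pi^-) = 1 + 6*pi and f(2*pi^+) = -3 + 4*pi.
By Dirichlet's theorem the series converges to their average, [(1 + 6*pi) + (-3 + 4*pi)]/2 = -1 + 5*pi.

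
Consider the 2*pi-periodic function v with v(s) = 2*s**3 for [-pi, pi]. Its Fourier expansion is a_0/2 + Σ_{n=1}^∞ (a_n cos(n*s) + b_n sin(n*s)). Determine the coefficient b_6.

1/9 - 2*pi**2/3

b_6 = 1/pi ∫_{-pi}^{pi} v(s) sin(6*s) ds.
v is odd and sin(6*s) is odd, so the integrand is even and b_6 = 2/pi ∫_0^{pi} v(s) sin(6*s) ds.
Integrating by parts three times (tabular method), an antiderivative of (2*s**3) sin(6*s) is -s**3*cos(6*s)/3 + s**2*sin(6*s)/6 + s*cos(6*s)/18 - sin(6*s)/108; evaluating from 0 to pi: ∫_{0}^{pi} (2*s**3) sin(6*s) ds = (-pi**3/3 + pi/18) - (0) = -pi**3/3 + pi/18.
Hence b_6 = (2/pi)·(-pi**3/3 + pi/18) = 1/9 - 2*pi**2/3.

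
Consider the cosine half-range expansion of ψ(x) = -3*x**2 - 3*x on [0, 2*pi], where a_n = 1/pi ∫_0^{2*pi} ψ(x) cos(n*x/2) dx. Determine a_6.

-4/3

a_6 = 1/pi ∫_0^{2*pi} (-3*x**2 - 3*x) cos(3*x) dx.
Integrating by parts twice (tabular method), an antiderivative of (-3*x**2 - 3*x) cos(3*x) is -x**2*sin(3*x) - x*sin(3*x) - 2*x*cos(3*x)/3 + 2*sin(3*x)/9 - cos(3*x)/3; evaluating from 0 to 2*pi: ∫_{0}^{2*pi} (-3*x**2 - 3*x) cos(3*x) dx = (-4*pi/3 - 1/3) - (-1/3) = -4*pi/3.
Hence a_6 = (1/pi)·(-4*pi/3) = -4/3.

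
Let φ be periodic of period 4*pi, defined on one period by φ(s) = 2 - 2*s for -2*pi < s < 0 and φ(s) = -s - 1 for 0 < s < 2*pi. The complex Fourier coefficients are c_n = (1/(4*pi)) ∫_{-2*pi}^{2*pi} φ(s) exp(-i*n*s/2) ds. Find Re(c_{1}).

Since φ is real-valued, Re(c_{1}) = (1/(4*pi)) ∫_{-2*pi}^{2*pi} φ(s) cos(s/2) ds = a_{1}/2.
Split the integral at the breakpoints.
Integrating by parts (boundary term plus one more integral), an antiderivative of (2 - 2*s) cos(s/2) is -4*s*sin(s/2) + 4*sin(s/2) - 8*cos(s/2); evaluating from -2*pi to 0: ∫_{-2*pi}^{0} (2 - 2*s) cos(s/2) ds = (-8) - (8) = -16.
Integrating by parts (boundary term plus one more integral), an antiderivative of (-s - 1) cos(s/2) is -2*s*sin(s/2) - 2*sin(s/2) - 4*cos(s/2); evaluating from 0 to 2*pi: ∫_{0}^{2*pi} (-s - 1) cos(s/2) ds = (4) - (-4) = 8.
So ∫_{-2*pi}^{2*pi} φ(s) cos(s/2) ds = -8.
Hence Re(c_{1}) = (1/(4*pi))·(-8) = -2/pi.

-2/pi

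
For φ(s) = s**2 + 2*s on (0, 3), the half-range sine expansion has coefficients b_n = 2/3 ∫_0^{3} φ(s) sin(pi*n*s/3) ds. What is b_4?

-15/(2*pi)

b_4 = 2/3 ∫_0^{3} (s**2 + 2*s) sin(4*pi*s/3) ds.
Integrating by parts twice (tabular method), an antiderivative of (s**2 + 2*s) sin(4*pi*s/3) is -3*s**2*cos(4*pi*s/3)/(4*pi) + 9*s*sin(4*pi*s/3)/(8*pi**2) - 3*s*cos(4*pi*s/3)/(2*pi) + 9*sin(4*pi*s/3)/(8*pi**2) + 27*cos(4*pi*s/3)/(32*pi**3); evaluating from 0 to 3: ∫_{0}^{3} (s**2 + 2*s) sin(4*pi*s/3) ds = (9*(3 - 40*pi**2)/(32*pi**3)) - (27/(32*pi**3)) = -45/(4*pi).
Hence b_4 = (2/3)·(-45/(4*pi)) = -15/(2*pi).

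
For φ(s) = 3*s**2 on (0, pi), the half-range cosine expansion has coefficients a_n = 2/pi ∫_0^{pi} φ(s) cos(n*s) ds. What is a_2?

3

a_2 = 2/pi ∫_0^{pi} (3*s**2) cos(2*s) ds.
Integrating by parts twice (tabular method), an antiderivative of (3*s**2) cos(2*s) is 3*s**2*sin(2*s)/2 + 3*s*cos(2*s)/2 - 3*sin(2*s)/4; evaluating from 0 to pi: ∫_{0}^{pi} (3*s**2) cos(2*s) ds = (3*pi/2) - (0) = 3*pi/2.
Hence a_2 = (2/pi)·(3*pi/2) = 3.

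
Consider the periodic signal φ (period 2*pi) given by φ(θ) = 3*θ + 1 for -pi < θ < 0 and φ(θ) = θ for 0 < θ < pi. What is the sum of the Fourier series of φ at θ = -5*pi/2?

θ = -5*pi/2 differs from θ = -pi/2 by -1 full period(s), and the series is 2*pi-periodic.
φ is continuous at θ = -pi/2 with value 1 - 3*pi/2, so the series converges to 1 - 3*pi/2 there.

1 - 3*pi/2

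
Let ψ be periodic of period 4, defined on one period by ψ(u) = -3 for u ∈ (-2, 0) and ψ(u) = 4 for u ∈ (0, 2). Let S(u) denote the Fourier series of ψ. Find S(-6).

1/2

u = -6 differs from u = -2 by -1 full period(s), and the series is 4-periodic.
At u = -2 the one-sided limits are ψ(-2^-) = 4 and ψ(-2^+) = -3.
By Dirichlet's theorem the series converges to their average, [(4) + (-3)]/2 = 1/2.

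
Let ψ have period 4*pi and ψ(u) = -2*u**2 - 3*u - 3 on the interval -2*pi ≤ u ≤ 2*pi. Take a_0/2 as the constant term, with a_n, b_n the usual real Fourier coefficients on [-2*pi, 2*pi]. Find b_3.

-4

b_3 = (1/(2*pi)) ∫_{-2*pi}^{2*pi} ψ(u) sin(3*u/2) du.
Integrating by parts twice (tabular method), an antiderivative of (-2*u**2 - 3*u - 3) sin(3*u/2) is 4*u**2*cos(3*u/2)/3 - 16*u*sin(3*u/2)/9 + 2*u*cos(3*u/2) - 4*sin(3*u/2)/3 + 22*cos(3*u/2)/27; evaluating from -2*pi to 2*pi: ∫_{-2*pi}^{2*pi} (-2*u**2 - 3*u - 3) sin(3*u/2) du = (-16*pi**2/3 - 4*pi - 22/27) - (-16*pi**2/3 - 22/27 + 4*pi) = -8*pi.
Hence b_3 = (1/(2*pi))·(-8*pi) = -4.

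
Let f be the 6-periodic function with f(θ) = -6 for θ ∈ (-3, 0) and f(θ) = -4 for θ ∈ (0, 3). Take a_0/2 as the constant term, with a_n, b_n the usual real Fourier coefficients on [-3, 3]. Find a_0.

a_0 = 1/3 ∫_{-3}^{3} f(θ) dθ = 1/3 · (-30) = -10.

-10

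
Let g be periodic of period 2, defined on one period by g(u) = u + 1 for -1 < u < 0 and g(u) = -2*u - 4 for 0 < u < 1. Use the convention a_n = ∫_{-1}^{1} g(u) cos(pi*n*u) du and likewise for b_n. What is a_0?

a_0 = ∫_{-1}^{1} g(u) du = -9/2.

-9/2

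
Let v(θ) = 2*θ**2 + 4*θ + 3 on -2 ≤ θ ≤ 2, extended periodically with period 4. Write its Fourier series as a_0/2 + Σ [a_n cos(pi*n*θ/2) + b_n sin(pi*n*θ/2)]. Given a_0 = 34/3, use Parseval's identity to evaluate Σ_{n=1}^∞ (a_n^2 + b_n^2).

2432/45

Parseval: a_0^2/2 + Σ_{n≥1} (a_n^2+b_n^2) = 1/2 ∫_{-2}^{2} v(θ)^2 dθ = 1774/15.
Subtract a_0^2/2 = 578/9: Σ (a_n^2+b_n^2) = 2432/45.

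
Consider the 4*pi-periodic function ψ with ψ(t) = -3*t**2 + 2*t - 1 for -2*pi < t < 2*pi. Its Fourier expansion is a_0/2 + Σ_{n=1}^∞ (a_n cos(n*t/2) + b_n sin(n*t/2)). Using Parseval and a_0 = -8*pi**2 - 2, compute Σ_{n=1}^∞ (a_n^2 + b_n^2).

32*pi**2*(5 + 12*pi**2)/15

Parseval: a_0^2/2 + Σ_{n≥1} (a_n^2+b_n^2) = (1/(2*pi)) ∫_{-2*pi}^{2*pi} ψ(t)^2 dt = 2 + 80*pi**2/3 + 288*pi**4/5.
Subtract a_0^2/2 = 2*(1 + 4*pi**2)**2: Σ (a_n^2+b_n^2) = 32*pi**2*(5 + 12*pi**2)/15.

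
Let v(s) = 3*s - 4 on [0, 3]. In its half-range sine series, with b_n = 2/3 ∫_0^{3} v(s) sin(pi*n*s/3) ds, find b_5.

b_5 = 2/3 ∫_0^{3} (3*s - 4) sin(5*pi*s/3) ds.
Integrating by parts (boundary term plus one more integral), an antiderivative of (3*s - 4) sin(5*pi*s/3) is -9*s*cos(5*pi*s/3)/(5*pi) + 27*sin(5*pi*s/3)/(25*pi**2) + 12*cos(5*pi*s/3)/(5*pi); evaluating from 0 to 3: ∫_{0}^{3} (3*s - 4) sin(5*pi*s/3) ds = (3/pi) - (12/(5*pi)) = 3/(5*pi).
Hence b_5 = (2/3)·(3/(5*pi)) = 2/(5*pi).

2/(5*pi)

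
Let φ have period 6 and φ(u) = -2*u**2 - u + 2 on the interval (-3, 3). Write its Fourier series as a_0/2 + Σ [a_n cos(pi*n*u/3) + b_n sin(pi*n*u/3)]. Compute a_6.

-2/pi**2

a_6 = 1/3 ∫_{-3}^{3} φ(u) cos(2*pi*u) du.
Integrating by parts twice (tabular method), an antiderivative of (-2*u**2 - u + 2) cos(2*pi*u) is -u**2*sin(2*pi*u)/pi - u*sin(2*pi*u)/(2*pi) - u*cos(2*pi*u)/pi**2 + sin(2*pi*u)/(2*pi**3) + sin(2*pi*u)/pi - cos(2*pi*u)/(4*pi**2); evaluating from -3 to 3: ∫_{-3}^{3} (-2*u**2 - u + 2) cos(2*pi*u) du = (-13/(4*pi**2)) - (11/(4*pi**2)) = -6/pi**2.
Hence a_6 = (1/3)·(-6/pi**2) = -2/pi**2.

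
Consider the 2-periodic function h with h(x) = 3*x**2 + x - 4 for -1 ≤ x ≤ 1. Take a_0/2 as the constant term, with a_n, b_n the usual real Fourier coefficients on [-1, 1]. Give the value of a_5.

-12/(25*pi**2)

a_5 = ∫_{-1}^{1} h(x) cos(5*pi*x) dx.
Integrating by parts twice (tabular method), an antiderivative of (3*x**2 + x - 4) cos(5*pi*x) is 3*x**2*sin(5*pi*x)/(5*pi) + x*sin(5*pi*x)/(5*pi) + 6*x*cos(5*pi*x)/(25*pi**2) - 4*sin(5*pi*x)/(5*pi) - 6*sin(5*pi*x)/(125*pi**3) + cos(5*pi*x)/(25*pi**2); evaluating from -1 to 1: ∫_{-1}^{1} (3*x**2 + x - 4) cos(5*pi*x) dx = (-7/(25*pi**2)) - (1/(5*pi**2)) = -12/(25*pi**2).
Hence a_5 = -12/(25*pi**2).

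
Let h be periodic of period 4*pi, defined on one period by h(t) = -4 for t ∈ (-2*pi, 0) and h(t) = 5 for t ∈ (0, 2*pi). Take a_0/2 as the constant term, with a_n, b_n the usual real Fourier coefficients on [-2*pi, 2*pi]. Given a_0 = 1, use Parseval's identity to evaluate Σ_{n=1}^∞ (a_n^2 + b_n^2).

Parseval: a_0^2/2 + Σ_{n≥1} (a_n^2+b_n^2) = (1/(2*pi)) ∫_{-2*pi}^{2*pi} h(t)^2 dt = 41.
Subtract a_0^2/2 = 1/2: Σ (a_n^2+b_n^2) = 81/2.

81/2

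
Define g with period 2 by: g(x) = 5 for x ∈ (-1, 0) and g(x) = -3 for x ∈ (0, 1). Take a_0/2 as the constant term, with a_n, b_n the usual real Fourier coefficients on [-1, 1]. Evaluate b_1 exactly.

-16/pi

b_1 = ∫_{-1}^{1} g(x) sin(pi*x) dx.
Split the integral at the breakpoints.
Directly, an antiderivative of (5) sin(pi*x) is -5*cos(pi*x)/pi; evaluating from -1 to 0: ∫_{-1}^{0} (5) sin(pi*x) dx = (-5/pi) - (5/pi) = -10/pi.
Directly, an antiderivative of (-3) sin(pi*x) is 3*cos(pi*x)/pi; evaluating from 0 to 1: ∫_{0}^{1} (-3) sin(pi*x) dx = (-3/pi) - (3/pi) = -6/pi.
Summing the pieces gives b_1 = -16/pi.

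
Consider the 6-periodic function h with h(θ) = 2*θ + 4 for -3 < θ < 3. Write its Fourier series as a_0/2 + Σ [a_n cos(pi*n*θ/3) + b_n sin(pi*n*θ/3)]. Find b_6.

-2/pi

b_6 = 1/3 ∫_{-3}^{3} h(θ) sin(2*pi*θ) dθ.
Integrating by parts (boundary term plus one more integral), an antiderivative of (2*θ + 4) sin(2*pi*θ) is -θ*cos(2*pi*θ)/pi + sin(2*pi*θ)/(2*pi**2) - 2*cos(2*pi*θ)/pi; evaluating from -3 to 3: ∫_{-3}^{3} (2*θ + 4) sin(2*pi*θ) dθ = (-5/pi) - (1/pi) = -6/pi.
Hence b_6 = (1/3)·(-6/pi) = -2/pi.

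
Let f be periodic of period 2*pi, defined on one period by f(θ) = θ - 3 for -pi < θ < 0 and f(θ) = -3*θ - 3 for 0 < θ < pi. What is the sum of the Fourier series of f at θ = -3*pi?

θ = -3*pi differs from θ = -pi by -1 full period(s), and the series is 2*pi-periodic.
At θ = -pi the one-sided limits are f(-pi^-) = -3*pi - 3 and f(-pi^+) = -pi - 3.
By Dirichlet's theorem the series converges to their average, [(-3*pi - 3) + (-pi - 3)]/2 = -2*pi - 3.

-2*pi - 3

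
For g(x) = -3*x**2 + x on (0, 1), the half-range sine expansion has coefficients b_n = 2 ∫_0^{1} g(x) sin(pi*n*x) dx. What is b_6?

2/(3*pi)

b_6 = 2 ∫_0^{1} (-3*x**2 + x) sin(6*pi*x) dx.
Integrating by parts twice (tabular method), an antiderivative of (-3*x**2 + x) sin(6*pi*x) is x**2*cos(6*pi*x)/(2*pi) - x*sin(6*pi*x)/(6*pi**2) - x*cos(6*pi*x)/(6*pi) + sin(6*pi*x)/(36*pi**2) - cos(6*pi*x)/(36*pi**3); evaluating from 0 to 1: ∫_{0}^{1} (-3*x**2 + x) sin(6*pi*x) dx = ((-1 + 12*pi**2)/(36*pi**3)) - (-1/(36*pi**3)) = 1/(3*pi).
Hence b_6 = 2·(1/(3*pi)) = 2/(3*pi).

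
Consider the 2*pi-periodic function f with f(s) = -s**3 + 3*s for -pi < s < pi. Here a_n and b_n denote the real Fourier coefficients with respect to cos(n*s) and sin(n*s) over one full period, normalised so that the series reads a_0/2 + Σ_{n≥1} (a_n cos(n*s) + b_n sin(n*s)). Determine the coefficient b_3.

b_3 = 1/pi ∫_{-pi}^{pi} f(s) sin(3*s) ds.
f is odd and sin(3*s) is odd, so the integrand is even and b_3 = 2/pi ∫_0^{pi} f(s) sin(3*s) ds.
Integrating by parts three times (tabular method), an antiderivative of (-s**3 + 3*s) sin(3*s) is s**3*cos(3*s)/3 - s**2*sin(3*s)/3 - 11*s*cos(3*s)/9 + 11*sin(3*s)/27; evaluating from 0 to pi: ∫_{0}^{pi} (-s**3 + 3*s) sin(3*s) ds = (pi*(11 - 3*pi**2)/9) - (0) = pi*(11 - 3*pi**2)/9.
Hence b_3 = (2/pi)·(pi*(11 - 3*pi**2)/9) = 22/9 - 2*pi**2/3.

22/9 - 2*pi**2/3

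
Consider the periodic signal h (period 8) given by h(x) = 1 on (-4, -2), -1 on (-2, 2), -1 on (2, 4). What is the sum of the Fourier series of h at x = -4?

At x = -4 the one-sided limits are h(-4^-) = -1 and h(-4^+) = 1.
By Dirichlet's theorem the series converges to their average, [(-1) + (1)]/2 = 0.

0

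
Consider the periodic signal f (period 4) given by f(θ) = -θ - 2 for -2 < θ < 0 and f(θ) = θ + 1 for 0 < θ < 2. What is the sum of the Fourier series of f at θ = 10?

θ = 10 differs from θ = 2 by 2 full period(s), and the series is 4-periodic.
At θ = 2 the one-sided limits are f(2^-) = 3 and f(2^+) = 0.
By Dirichlet's theorem the series converges to their average, [(3) + (0)]/2 = 3/2.

3/2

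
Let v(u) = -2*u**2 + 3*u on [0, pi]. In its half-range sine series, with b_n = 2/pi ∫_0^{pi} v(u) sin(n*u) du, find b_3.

b_3 = 2/pi ∫_0^{pi} (-2*u**2 + 3*u) sin(3*u) du.
Integrating by parts twice (tabular method), an antiderivative of (-2*u**2 + 3*u) sin(3*u) is 2*u**2*cos(3*u)/3 - 4*u*sin(3*u)/9 - u*cos(3*u) + sin(3*u)/3 - 4*cos(3*u)/27; evaluating from 0 to pi: ∫_{0}^{pi} (-2*u**2 + 3*u) sin(3*u) du = (-2*pi**2/3 + 4/27 + pi) - (-4/27) = -2*pi**2/3 + 8/27 + pi.
Hence b_3 = (2/pi)·(-2*pi**2/3 + 8/27 + pi) = -4*pi/3 + 16/(27*pi) + 2.

-4*pi/3 + 16/(27*pi) + 2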